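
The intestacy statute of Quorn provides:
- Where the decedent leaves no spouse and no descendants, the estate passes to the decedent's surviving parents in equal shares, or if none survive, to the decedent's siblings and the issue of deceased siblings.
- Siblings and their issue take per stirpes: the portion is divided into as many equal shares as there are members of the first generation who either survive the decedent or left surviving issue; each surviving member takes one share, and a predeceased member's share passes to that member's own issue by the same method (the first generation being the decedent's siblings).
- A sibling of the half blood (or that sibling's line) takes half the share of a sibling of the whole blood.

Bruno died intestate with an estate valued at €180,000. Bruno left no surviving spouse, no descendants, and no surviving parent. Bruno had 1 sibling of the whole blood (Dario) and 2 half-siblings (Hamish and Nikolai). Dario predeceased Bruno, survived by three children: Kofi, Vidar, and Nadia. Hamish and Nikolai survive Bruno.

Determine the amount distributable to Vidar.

Vidar receives €30,000.

The entire €180,000 passes to the siblings and their issue.
Counting each half-blood sibling's line as half a unit, there are 2 units in €180,000, so one unit is €90,000. Whole-blood lines (Dario) take €90,000 each; half-blood lines (Hamish and Nikolai) take €45,000 each.
Dario's share (€90,000) is divided into 3 shares of €30,000: Kofi, Vidar, and Nadia each take €30,000.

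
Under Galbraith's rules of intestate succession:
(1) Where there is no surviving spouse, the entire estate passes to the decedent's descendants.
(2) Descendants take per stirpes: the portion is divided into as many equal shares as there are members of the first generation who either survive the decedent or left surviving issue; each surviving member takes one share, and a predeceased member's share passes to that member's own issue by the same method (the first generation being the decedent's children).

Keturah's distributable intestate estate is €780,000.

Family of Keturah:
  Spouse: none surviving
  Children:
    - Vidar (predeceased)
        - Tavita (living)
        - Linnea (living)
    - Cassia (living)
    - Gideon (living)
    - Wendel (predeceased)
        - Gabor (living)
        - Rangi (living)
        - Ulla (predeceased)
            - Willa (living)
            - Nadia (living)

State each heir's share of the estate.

Tavita: €97,500; Linnea: €97,500; Cassia: €195,000; Gideon: €195,000; Gabor: €65,000; Rangi: €65,000; Willa: €32,500; Nadia: €32,500

The entire €780,000 passes to the descendants.
That amount (€780,000) is divided into 4 shares of €195,000: Cassia and Gideon each take €195,000; Vidar's €195,000 share passes to Vidar's issue; Wendel's €195,000 share passes to Wendel's issue.
Vidar's share (€195,000) is divided into 2 shares of €97,500: Tavita and Linnea each take €97,500.
Wendel's share (€195,000) is divided into 3 shares of €65,000: Gabor and Rangi each take €65,000; Ulla's €65,000 share passes to Ulla's issue.
Ulla's share (€65,000) is divided into 2 shares of €32,500: Willa and Nadia each take €32,500.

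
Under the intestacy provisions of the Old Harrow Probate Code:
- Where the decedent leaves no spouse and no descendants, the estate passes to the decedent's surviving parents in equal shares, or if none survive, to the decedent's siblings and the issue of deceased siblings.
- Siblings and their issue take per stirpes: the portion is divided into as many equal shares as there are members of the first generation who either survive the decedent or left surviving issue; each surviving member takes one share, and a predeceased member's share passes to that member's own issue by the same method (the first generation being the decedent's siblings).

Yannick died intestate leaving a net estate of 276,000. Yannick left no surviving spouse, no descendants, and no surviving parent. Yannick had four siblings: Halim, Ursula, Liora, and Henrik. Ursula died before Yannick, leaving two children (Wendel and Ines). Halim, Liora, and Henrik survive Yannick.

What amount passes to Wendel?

Wendel receives 34,500.

The entire 276,000 passes to the siblings and their issue.
That amount (276,000) is divided into 4 shares of 69,000: Halim, Liora, and Henrik each take 69,000; Ursula's 69,000 share passes to Ursula's issue.
Ursula's share (69,000) is divided into 2 shares of 34,500: Wendel and Ines each take 34,500.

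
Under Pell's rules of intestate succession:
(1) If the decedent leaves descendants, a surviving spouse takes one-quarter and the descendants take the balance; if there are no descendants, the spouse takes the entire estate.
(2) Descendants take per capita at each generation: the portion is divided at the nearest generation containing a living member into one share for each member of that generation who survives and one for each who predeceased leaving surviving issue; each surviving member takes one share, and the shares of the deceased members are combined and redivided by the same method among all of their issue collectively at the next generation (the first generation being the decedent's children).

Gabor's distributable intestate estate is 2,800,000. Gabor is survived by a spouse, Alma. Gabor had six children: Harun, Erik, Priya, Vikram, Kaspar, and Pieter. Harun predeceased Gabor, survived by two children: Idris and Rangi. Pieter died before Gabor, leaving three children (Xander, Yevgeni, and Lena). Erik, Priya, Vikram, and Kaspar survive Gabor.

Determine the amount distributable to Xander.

Xander receives 140,000.

Alma takes one-quarter of 2,800,000 = 700,000. The remaining 2,100,000 passes to the descendants.
The descendants' portion (2,100,000) is divided at the children's generation into 6 shares of 350,000. Erik, Priya, Vikram, and Kaspar each take 350,000. The 2 shares of the deceased (Harun and Pieter) are combined into a pool of 700,000.
That pool (700,000) is divided at the grandchildren's generation equally among Idris, Rangi, Xander, Yevgeni, and Lena: 140,000 each.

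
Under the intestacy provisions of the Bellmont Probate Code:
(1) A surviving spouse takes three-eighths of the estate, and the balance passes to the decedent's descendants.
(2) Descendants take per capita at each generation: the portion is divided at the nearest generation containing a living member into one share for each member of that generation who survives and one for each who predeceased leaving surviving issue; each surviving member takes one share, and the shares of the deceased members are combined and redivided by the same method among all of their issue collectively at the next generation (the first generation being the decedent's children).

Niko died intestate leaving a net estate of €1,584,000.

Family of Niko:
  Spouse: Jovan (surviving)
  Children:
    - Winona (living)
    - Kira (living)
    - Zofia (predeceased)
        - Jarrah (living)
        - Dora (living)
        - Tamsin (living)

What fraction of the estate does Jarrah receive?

Jovan takes three-eighths of €1,584,000 = €594,000. The remaining €990,000 passes to the descendants.
The descendants' portion (€990,000) is divided at the children's generation into 3 shares of €330,000. Winona and Kira each take €330,000. The remaining share for the deceased Zofia (€330,000) is carried to the next generation.
That pool (€330,000) is divided at the grandchildren's generation equally among Jarrah, Dora, and Tamsin: €110,000 each.

Jarrah receives 5/72 of the estate.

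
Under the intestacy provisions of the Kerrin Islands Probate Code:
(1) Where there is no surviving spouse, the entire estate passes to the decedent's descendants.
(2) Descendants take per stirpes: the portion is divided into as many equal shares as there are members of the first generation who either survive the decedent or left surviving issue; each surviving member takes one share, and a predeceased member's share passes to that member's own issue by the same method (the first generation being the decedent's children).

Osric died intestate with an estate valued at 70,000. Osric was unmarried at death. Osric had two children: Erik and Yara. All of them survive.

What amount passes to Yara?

The entire 70,000 passes to the descendants.
That amount (70,000) is divided into 2 shares of 35,000: Erik and Yara each take 35,000.

Yara receives 35,000.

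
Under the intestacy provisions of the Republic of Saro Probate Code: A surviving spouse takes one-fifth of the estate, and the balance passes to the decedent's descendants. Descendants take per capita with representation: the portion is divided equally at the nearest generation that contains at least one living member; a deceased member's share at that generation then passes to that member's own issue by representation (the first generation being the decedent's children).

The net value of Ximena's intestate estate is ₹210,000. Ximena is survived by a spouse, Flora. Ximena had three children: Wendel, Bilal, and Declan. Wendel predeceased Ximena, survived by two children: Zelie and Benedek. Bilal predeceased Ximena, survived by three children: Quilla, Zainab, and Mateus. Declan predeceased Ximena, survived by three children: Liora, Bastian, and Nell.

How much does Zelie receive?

Zelie receives ₹21,000.

Flora takes one-fifth of ₹210,000 = ₹42,000. The remaining ₹168,000 passes to the descendants.
No child survives, so the initial division is made at the grandchildren's generation.
The descendants' portion (₹168,000) is divided into 8 shares of ₹21,000: Zelie, Benedek, Quilla, Zainab, Mateus, Liora, Bastian, and Nell each take ₹21,000.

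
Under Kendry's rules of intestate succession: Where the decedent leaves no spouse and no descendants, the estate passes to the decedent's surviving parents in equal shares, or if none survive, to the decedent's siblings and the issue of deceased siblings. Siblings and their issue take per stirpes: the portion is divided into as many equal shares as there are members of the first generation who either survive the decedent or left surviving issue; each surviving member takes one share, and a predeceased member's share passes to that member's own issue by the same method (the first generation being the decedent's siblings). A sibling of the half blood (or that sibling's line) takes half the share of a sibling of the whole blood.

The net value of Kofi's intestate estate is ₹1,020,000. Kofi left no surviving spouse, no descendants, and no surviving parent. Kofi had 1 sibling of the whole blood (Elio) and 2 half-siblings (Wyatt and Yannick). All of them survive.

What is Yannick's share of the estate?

The entire ₹1,020,000 passes to the siblings and their issue.
Counting each half-blood sibling's line as half a unit, there are 2 units in ₹1,020,000, so one unit is ₹510,000. Whole-blood lines (Elio) take ₹510,000 each; half-blood lines (Wyatt and Yannick) take ₹255,000 each.

Yannick receives ₹255,000.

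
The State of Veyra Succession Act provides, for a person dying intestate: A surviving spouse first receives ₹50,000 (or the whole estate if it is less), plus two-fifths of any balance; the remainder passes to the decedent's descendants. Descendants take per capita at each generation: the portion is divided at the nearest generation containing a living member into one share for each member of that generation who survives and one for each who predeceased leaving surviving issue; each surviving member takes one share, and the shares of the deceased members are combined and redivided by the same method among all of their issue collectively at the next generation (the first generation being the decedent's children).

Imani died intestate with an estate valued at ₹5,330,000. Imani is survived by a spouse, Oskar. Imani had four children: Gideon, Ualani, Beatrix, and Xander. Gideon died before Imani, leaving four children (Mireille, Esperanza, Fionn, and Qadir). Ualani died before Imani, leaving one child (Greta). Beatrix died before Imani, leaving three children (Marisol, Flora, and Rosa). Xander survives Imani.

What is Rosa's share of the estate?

Rosa receives ₹297,000.

Oskar first takes ₹50,000, leaving a balance of ₹5,280,000. Oskar then takes two-fifths of the balance (₹2,112,000), for a total of ₹2,162,000. The remaining ₹3,168,000 passes to the descendants.
The descendants' portion (₹3,168,000) is divided at the children's generation into 4 shares of ₹792,000. Xander takes ₹792,000. The 3 shares of the deceased (Gideon, Ualani, and Beatrix) are combined into a pool of ₹2,376,000.
That pool (₹2,376,000) is divided at the grandchildren's generation equally among Mireille, Esperanza, Fionn, Qadir, Greta, Marisol, Flora, and Rosa: ₹297,000 each.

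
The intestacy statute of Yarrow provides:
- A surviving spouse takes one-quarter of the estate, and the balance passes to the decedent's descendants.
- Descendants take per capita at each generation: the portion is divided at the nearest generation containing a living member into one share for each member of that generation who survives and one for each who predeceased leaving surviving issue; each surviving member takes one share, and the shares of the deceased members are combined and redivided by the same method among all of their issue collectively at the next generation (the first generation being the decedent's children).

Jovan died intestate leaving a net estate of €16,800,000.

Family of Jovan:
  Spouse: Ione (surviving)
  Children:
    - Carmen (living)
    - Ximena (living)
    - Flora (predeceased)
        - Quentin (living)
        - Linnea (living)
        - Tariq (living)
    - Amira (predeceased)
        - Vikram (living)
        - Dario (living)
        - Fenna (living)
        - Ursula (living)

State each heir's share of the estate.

Ione: €4,200,000; Carmen: €3,150,000; Ximena: €3,150,000; Quentin: €900,000; Linnea: €900,000; Tariq: €900,000; Vikram: €900,000; Dario: €900,000; Fenna: €900,000; Ursula: €900,000

Ione takes one-quarter of €16,800,000 = €4,200,000. The remaining €12,600,000 passes to the descendants.
The descendants' portion (€12,600,000) is divided at the children's generation into 4 shares of €3,150,000. Carmen and Ximena each take €3,150,000. The 2 shares of the deceased (Flora and Amira) are combined into a pool of €6,300,000.
That pool (€6,300,000) is divided at the grandchildren's generation equally among Quentin, Linnea, Tariq, Vikram, Dario, Fenna, and Ursula: €900,000 each.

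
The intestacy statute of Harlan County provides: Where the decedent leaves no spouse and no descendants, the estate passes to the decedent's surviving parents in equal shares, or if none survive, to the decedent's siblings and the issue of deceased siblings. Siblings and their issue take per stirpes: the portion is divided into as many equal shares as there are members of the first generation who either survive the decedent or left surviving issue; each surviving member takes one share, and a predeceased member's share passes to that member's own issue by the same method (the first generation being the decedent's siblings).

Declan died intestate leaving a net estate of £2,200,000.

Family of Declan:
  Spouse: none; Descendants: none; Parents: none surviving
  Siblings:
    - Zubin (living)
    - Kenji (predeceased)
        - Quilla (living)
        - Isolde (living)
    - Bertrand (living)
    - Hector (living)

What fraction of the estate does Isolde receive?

The entire £2,200,000 passes to the siblings and their issue.
That amount (£2,200,000) is divided into 4 shares of £550,000: Zubin, Bertrand, and Hector each take £550,000; Kenji's £550,000 share passes to Kenji's issue.
Kenji's share (£550,000) is divided into 2 shares of £275,000: Quilla and Isolde each take £275,000.

Isolde receives 1/8 of the estate.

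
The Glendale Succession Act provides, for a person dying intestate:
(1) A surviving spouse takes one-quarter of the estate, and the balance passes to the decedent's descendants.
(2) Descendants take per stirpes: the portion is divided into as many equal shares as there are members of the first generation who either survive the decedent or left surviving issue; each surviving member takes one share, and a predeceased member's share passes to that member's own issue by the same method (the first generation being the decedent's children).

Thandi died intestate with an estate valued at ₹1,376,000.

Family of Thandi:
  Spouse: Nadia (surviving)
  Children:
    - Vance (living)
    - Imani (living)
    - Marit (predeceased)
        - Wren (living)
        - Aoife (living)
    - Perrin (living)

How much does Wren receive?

Nadia takes one-quarter of ₹1,376,000 = ₹344,000. The remaining ₹1,032,000 passes to the descendants.
The descendants' portion (₹1,032,000) is divided into 4 shares of ₹258,000: Vance, Imani, and Perrin each take ₹258,000; Marit's ₹258,000 share passes to Marit's issue.
Marit's share (₹258,000) is divided into 2 shares of ₹129,000: Wren and Aoife each take ₹129,000.

Wren receives ₹129,000.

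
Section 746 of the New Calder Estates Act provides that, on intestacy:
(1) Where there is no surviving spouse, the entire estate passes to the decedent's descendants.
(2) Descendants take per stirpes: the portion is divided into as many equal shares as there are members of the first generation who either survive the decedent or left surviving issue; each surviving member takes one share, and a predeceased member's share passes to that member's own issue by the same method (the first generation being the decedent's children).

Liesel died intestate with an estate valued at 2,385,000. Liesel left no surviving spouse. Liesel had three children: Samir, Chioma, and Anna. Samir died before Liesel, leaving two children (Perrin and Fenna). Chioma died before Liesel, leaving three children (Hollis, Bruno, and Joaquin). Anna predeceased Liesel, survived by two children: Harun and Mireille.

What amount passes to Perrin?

Perrin receives 397,500.

The entire 2,385,000 passes to the descendants.
That amount (2,385,000) is divided into 3 shares of 795,000: Samir's 795,000 share passes to Samir's issue; Chioma's 795,000 share passes to Chioma's issue; Anna's 795,000 share passes to Anna's issue.
Samir's share (795,000) is divided into 2 shares of 397,500: Perrin and Fenna each take 397,500.
Chioma's share (795,000) is divided into 3 shares of 265,000: Hollis, Bruno, and Joaquin each take 265,000.
Anna's share (795,000) is divided into 2 shares of 397,500: Harun and Mireille each take 397,500.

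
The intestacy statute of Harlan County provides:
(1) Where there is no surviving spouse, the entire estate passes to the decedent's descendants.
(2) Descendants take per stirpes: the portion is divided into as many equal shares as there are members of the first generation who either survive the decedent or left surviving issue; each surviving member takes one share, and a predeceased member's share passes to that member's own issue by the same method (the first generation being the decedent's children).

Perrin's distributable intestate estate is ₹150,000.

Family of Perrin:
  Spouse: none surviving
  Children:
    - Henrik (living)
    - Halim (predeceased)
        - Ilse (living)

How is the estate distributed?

Henrik: ₹75,000; Ilse: ₹75,000

The entire ₹150,000 passes to the descendants.
That amount (₹150,000) is divided into 2 shares of ₹75,000: Henrik takes ₹75,000; Halim's ₹75,000 share passes to Halim's issue.
Halim's share (₹75,000) passes entirely to Ilse.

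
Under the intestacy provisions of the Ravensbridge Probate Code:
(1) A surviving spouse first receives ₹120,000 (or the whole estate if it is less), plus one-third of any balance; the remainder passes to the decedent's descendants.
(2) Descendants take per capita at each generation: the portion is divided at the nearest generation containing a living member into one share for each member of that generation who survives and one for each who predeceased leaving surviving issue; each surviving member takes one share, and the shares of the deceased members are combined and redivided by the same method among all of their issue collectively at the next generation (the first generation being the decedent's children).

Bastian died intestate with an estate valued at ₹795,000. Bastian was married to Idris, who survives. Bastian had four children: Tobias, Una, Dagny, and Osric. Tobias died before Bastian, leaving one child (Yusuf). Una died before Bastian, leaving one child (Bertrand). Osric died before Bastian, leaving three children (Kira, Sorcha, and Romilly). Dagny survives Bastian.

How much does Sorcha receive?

Idris first takes ₹120,000, leaving a balance of ₹675,000. Idris then takes one-third of the balance (₹225,000), for a total of ₹345,000. The remaining ₹450,000 passes to the descendants.
The descendants' portion (₹450,000) is divided at the children's generation into 4 shares of ₹112,500. Dagny takes ₹112,500. The 3 shares of the deceased (Tobias, Una, and Osric) are combined into a pool of ₹337,500.
That pool (₹337,500) is divided at the grandchildren's generation equally among Yusuf, Bertrand, Kira, Sorcha, and Romilly: ₹67,500 each.

Sorcha receives ₹67,500.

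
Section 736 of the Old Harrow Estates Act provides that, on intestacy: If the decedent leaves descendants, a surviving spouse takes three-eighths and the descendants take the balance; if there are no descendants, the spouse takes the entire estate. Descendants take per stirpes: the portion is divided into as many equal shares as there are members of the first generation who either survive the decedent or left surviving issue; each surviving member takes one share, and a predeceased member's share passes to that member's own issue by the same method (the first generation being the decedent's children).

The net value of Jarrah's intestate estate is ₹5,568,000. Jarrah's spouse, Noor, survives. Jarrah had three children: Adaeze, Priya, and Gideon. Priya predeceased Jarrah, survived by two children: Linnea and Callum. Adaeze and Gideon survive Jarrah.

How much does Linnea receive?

Noor takes three-eighths of ₹5,568,000 = ₹2,088,000. The remaining ₹3,480,000 passes to the descendants.
The descendants' portion (₹3,480,000) is divided into 3 shares of ₹1,160,000: Adaeze and Gideon each take ₹1,160,000; Priya's ₹1,160,000 share passes to Priya's issue.
Priya's share (₹1,160,000) is divided into 2 shares of ₹580,000: Linnea and Callum each take ₹580,000.

Linnea receives ₹580,000.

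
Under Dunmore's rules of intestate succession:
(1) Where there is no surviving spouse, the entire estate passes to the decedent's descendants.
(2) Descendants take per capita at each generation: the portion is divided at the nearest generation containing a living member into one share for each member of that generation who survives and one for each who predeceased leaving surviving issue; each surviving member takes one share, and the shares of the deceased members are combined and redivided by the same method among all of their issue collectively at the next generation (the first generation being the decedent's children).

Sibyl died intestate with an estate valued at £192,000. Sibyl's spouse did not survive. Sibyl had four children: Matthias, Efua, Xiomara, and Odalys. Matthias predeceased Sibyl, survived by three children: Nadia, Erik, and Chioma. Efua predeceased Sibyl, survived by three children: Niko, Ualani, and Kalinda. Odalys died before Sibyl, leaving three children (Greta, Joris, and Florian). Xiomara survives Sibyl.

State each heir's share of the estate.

Nadia: £16,000; Erik: £16,000; Chioma: £16,000; Niko: £16,000; Ualani: £16,000; Kalinda: £16,000; Xiomara: £48,000; Greta: £16,000; Joris: £16,000; Florian: £16,000

The entire £192,000 passes to the descendants.
That amount (£192,000) is divided at the children's generation into 4 shares of £48,000. Xiomara takes £48,000. The 3 shares of the deceased (Matthias, Efua, and Odalys) are combined into a pool of £144,000.
That pool (£144,000) is divided at the grandchildren's generation equally among Nadia, Erik, Chioma, Niko, Ualani, Kalinda, Greta, Joris, and Florian: £16,000 each.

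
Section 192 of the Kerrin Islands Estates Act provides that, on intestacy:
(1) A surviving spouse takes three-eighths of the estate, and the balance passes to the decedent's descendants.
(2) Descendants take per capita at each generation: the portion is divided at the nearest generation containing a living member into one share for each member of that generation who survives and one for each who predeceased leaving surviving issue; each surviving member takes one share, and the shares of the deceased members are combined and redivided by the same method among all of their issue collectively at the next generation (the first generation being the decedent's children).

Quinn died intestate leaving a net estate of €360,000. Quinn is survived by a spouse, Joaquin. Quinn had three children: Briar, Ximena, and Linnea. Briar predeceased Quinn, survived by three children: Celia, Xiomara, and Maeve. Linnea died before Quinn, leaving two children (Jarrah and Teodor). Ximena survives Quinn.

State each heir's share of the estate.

Joaquin takes three-eighths of €360,000 = €135,000. The remaining €225,000 passes to the descendants.
The descendants' portion (€225,000) is divided at the children's generation into 3 shares of €75,000. Ximena takes €75,000. The 2 shares of the deceased (Briar and Linnea) are combined into a pool of €150,000.
That pool (€150,000) is divided at the grandchildren's generation equally among Celia, Xiomara, Maeve, Jarrah, and Teodor: €30,000 each.

Joaquin: €135,000; Celia: €30,000; Xiomara: €30,000; Maeve: €30,000; Ximena: €75,000; Jarrah: €30,000; Teodor: €30,000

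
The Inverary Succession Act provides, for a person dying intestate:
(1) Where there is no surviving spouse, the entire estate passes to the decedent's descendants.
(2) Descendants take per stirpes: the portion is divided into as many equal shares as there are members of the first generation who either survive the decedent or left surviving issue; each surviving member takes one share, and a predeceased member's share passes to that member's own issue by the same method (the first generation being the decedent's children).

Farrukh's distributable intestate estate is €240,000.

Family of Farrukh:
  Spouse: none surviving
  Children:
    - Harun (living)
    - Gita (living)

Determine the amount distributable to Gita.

Gita receives €120,000.

The entire €240,000 passes to the descendants.
That amount (€240,000) is divided into 2 shares of €120,000: Harun and Gita each take €120,000.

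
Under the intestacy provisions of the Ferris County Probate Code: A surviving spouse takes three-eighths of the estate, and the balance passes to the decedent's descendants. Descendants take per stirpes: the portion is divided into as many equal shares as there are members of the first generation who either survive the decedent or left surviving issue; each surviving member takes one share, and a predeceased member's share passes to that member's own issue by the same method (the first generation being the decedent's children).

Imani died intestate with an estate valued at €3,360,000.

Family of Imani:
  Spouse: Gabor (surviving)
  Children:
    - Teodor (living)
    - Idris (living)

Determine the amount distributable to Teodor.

Teodor receives €1,050,000.

Gabor takes three-eighths of €3,360,000 = €1,260,000. The remaining €2,100,000 passes to the descendants.
The descendants' portion (€2,100,000) is divided into 2 shares of €1,050,000: Teodor and Idris each take €1,050,000.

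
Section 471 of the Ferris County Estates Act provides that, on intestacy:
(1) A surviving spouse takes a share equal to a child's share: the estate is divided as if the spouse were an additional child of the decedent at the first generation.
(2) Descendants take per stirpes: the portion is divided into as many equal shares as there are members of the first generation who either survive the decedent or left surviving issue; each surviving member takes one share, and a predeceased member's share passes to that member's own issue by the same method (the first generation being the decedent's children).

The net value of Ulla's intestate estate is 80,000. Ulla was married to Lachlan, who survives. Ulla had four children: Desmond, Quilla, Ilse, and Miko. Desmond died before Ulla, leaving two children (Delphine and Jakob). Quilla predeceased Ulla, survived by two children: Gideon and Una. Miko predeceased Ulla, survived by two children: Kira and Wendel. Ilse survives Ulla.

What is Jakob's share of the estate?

Jakob receives 8,000.

The spouse counts as an additional share at the children's level, so there are 5 primary shares of 16,000. Lachlan takes one such share (16,000).
The children's combined portion (64,000) is divided into 4 shares of 16,000: Ilse takes 16,000; Desmond's 16,000 share passes to Desmond's issue; Quilla's 16,000 share passes to Quilla's issue; Miko's 16,000 share passes to Miko's issue.
Desmond's share (16,000) is divided into 2 shares of 8,000: Delphine and Jakob each take 8,000.
Quilla's share (16,000) is divided into 2 shares of 8,000: Gideon and Una each take 8,000.
Miko's share (16,000) is divided into 2 shares of 8,000: Kira and Wendel each take 8,000.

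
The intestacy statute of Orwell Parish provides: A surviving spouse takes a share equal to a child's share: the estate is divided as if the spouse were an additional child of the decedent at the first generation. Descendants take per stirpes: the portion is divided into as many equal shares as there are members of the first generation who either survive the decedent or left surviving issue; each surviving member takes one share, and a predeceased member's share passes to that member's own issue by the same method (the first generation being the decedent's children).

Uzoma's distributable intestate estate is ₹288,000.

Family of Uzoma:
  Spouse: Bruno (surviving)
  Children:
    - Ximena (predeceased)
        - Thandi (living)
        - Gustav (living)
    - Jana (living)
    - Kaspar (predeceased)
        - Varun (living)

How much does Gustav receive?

Gustav receives ₹36,000.

The spouse counts as an additional share at the children's level, so there are 4 primary shares of ₹72,000. Bruno takes one such share (₹72,000).
The children's combined portion (₹216,000) is divided into 3 shares of ₹72,000: Jana takes ₹72,000; Ximena's ₹72,000 share passes to Ximena's issue; Kaspar's ₹72,000 share passes to Kaspar's issue.
Ximena's share (₹72,000) is divided into 2 shares of ₹36,000: Thandi and Gustav each take ₹36,000.
Kaspar's share (₹72,000) passes entirely to Varun.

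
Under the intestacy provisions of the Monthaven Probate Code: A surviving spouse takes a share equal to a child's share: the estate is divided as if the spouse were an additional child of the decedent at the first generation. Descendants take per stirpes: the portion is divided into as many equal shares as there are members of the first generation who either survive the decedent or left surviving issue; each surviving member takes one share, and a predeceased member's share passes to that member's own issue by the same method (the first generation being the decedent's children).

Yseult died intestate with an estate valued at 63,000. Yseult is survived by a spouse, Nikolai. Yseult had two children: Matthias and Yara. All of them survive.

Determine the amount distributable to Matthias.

The spouse counts as an additional share at the children's level, so there are 3 primary shares of 21,000. Nikolai takes one such share (21,000).
The children's combined portion (42,000) is divided into 2 shares of 21,000: Matthias and Yara each take 21,000.

Matthias receives 21,000.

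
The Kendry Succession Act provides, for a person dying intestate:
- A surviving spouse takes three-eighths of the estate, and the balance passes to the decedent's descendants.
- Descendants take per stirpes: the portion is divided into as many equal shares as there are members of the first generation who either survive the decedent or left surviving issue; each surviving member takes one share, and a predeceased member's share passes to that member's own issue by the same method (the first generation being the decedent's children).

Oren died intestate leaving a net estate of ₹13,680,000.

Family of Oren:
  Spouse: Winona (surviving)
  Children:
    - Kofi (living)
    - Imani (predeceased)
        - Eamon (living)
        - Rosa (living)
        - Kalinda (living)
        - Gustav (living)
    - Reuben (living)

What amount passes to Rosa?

Rosa receives ₹712,500.

Winona takes three-eighths of ₹13,680,000 = ₹5,130,000. The remaining ₹8,550,000 passes to the descendants.
The descendants' portion (₹8,550,000) is divided into 3 shares of ₹2,850,000: Kofi and Reuben each take ₹2,850,000; Imani's ₹2,850,000 share passes to Imani's issue.
Imani's share (₹2,850,000) is divided into 4 shares of ₹712,500: Eamon, Rosa, Kalinda, and Gustav each take ₹712,500.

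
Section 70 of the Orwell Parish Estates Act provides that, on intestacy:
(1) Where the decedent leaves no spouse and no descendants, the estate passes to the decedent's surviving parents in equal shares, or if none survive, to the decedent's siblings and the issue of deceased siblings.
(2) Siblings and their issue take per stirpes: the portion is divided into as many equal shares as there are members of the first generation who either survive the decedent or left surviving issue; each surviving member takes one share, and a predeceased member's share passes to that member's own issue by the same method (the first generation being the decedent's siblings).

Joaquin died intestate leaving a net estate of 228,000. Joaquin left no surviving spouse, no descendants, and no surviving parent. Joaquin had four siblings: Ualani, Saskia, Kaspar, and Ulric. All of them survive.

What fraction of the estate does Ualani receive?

The entire 228,000 passes to the siblings and their issue.
That amount (228,000) is divided into 4 shares of 57,000: Ualani, Saskia, Kaspar, and Ulric each take 57,000.

Ualani receives 1/4 of the estate.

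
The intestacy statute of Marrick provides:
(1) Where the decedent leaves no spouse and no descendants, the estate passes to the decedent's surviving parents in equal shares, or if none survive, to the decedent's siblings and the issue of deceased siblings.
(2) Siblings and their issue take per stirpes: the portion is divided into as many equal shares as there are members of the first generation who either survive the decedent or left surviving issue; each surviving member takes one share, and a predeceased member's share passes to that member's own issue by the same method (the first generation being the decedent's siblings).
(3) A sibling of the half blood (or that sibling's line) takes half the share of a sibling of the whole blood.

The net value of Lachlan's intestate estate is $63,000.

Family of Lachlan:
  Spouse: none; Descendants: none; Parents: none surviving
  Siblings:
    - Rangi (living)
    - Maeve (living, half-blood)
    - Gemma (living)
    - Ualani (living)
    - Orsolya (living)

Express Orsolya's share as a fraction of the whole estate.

The entire $63,000 passes to the siblings and their issue.
Counting each half-blood sibling's line as half a unit, there are 9/2 units in $63,000, so one unit is $14,000. Whole-blood lines (Rangi, Gemma, Ualani, and Orsolya) take $14,000 each; half-blood lines (Maeve) take $7,000 each.

Orsolya receives 2/9 of the estate.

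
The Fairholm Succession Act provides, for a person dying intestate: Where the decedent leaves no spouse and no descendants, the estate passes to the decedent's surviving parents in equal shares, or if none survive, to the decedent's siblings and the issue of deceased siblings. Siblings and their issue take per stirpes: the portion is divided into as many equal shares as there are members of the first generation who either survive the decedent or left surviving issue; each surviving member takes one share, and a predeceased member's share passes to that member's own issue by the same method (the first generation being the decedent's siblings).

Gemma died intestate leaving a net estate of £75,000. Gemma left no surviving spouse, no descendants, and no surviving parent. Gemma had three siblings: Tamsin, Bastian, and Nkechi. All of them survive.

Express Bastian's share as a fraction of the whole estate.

Bastian receives 1/3 of the estate.

The entire £75,000 passes to the siblings and their issue.
That amount (£75,000) is divided into 3 shares of £25,000: Tamsin, Bastian, and Nkechi each take £25,000.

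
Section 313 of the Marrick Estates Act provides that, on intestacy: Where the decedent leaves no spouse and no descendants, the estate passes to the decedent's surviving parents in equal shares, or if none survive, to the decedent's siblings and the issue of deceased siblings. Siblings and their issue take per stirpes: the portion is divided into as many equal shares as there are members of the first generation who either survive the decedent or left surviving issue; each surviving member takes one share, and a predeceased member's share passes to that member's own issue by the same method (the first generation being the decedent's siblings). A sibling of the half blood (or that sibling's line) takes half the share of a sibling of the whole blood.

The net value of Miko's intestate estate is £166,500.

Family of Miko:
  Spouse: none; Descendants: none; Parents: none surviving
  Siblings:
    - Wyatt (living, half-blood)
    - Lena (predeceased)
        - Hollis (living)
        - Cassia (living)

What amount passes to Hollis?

Hollis receives £55,500.

The entire £166,500 passes to the siblings and their issue.
Counting each half-blood sibling's line as half a unit, there are 3/2 units in £166,500, so one unit is £111,000. Whole-blood lines (Lena) take £111,000 each; half-blood lines (Wyatt) take £55,500 each.
Lena's share (£111,000) is divided into 2 shares of £55,500: Hollis and Cassia each take £55,500.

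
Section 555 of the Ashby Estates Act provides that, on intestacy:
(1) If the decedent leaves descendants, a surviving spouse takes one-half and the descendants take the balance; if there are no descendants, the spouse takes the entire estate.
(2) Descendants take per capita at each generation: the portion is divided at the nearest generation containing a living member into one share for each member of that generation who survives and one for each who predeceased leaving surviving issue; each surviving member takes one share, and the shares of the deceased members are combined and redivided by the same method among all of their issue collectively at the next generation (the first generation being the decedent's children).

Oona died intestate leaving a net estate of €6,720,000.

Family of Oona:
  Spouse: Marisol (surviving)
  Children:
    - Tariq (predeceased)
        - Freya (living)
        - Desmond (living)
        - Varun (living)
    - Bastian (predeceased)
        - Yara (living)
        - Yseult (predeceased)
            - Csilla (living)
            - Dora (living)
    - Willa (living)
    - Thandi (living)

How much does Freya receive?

Freya receives €336,000.

Marisol takes one-half of €6,720,000 = €3,360,000. The remaining €3,360,000 passes to the descendants.
The descendants' portion (€3,360,000) is divided at the children's generation into 4 shares of €840,000. Willa and Thandi each take €840,000. The 2 shares of the deceased (Tariq and Bastian) are combined into a pool of €1,680,000.
That pool (€1,680,000) is divided at the grandchildren's generation into 5 shares of €336,000. Freya, Desmond, Varun, and Yara each take €336,000. The remaining share for the deceased Yseult (€336,000) is carried to the next generation.
That pool (€336,000) is divided at the great-grandchildren's generation equally among Csilla and Dora: €168,000 each.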